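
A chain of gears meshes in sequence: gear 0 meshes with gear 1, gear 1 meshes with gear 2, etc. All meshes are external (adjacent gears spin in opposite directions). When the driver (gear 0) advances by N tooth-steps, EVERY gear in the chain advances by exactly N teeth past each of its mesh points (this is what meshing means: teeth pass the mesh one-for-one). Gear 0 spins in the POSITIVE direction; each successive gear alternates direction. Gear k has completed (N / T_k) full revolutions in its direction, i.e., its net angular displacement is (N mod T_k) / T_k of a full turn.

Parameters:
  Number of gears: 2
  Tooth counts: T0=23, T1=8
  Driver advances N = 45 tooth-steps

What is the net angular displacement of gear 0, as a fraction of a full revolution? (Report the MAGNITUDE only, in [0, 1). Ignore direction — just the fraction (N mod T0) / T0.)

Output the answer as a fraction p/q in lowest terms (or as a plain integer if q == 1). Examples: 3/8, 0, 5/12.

Answer: 22/23

Derivation:
Chain of 2 gears, tooth counts: [23, 8]
  gear 0: T0=23, direction=positive, advance = 45 mod 23 = 22 teeth = 22/23 turn
  gear 1: T1=8, direction=negative, advance = 45 mod 8 = 5 teeth = 5/8 turn
Gear 0: 45 mod 23 = 22
Fraction = 22 / 23 = 22/23 (gcd(22,23)=1) = 22/23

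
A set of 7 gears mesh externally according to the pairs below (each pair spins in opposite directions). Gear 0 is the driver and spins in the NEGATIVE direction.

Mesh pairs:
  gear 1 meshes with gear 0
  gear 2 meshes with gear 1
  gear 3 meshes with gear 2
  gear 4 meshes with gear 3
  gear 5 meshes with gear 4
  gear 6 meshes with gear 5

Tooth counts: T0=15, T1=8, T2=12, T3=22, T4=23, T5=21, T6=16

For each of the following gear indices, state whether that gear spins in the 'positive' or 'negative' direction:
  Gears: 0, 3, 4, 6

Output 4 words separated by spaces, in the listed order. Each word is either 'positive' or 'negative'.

Gear 0 (driver): negative (depth 0)
  gear 1: meshes with gear 0 -> depth 1 -> positive (opposite of gear 0)
  gear 2: meshes with gear 1 -> depth 2 -> negative (opposite of gear 1)
  gear 3: meshes with gear 2 -> depth 3 -> positive (opposite of gear 2)
  gear 4: meshes with gear 3 -> depth 4 -> negative (opposite of gear 3)
  gear 5: meshes with gear 4 -> depth 5 -> positive (opposite of gear 4)
  gear 6: meshes with gear 5 -> depth 6 -> negative (opposite of gear 5)
Queried indices 0, 3, 4, 6 -> negative, positive, negative, negative

Answer: negative positive negative negative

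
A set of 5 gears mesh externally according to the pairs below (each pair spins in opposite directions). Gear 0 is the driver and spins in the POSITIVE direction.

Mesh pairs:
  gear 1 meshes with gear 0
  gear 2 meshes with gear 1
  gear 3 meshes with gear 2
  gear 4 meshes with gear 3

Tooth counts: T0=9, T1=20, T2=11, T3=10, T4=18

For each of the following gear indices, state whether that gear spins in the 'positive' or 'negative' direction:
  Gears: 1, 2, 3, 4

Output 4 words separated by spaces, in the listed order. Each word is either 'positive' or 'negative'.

Answer: negative positive negative positive

Derivation:
Gear 0 (driver): positive (depth 0)
  gear 1: meshes with gear 0 -> depth 1 -> negative (opposite of gear 0)
  gear 2: meshes with gear 1 -> depth 2 -> positive (opposite of gear 1)
  gear 3: meshes with gear 2 -> depth 3 -> negative (opposite of gear 2)
  gear 4: meshes with gear 3 -> depth 4 -> positive (opposite of gear 3)
Queried indices 1, 2, 3, 4 -> negative, positive, negative, positive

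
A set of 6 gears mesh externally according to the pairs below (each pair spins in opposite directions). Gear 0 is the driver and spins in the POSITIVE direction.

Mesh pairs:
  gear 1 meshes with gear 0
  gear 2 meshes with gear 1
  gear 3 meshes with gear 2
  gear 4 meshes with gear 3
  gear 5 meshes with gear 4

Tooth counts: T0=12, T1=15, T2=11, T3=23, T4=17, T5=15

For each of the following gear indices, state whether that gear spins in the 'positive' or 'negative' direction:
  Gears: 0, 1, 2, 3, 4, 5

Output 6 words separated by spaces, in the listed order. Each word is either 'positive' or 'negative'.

Answer: positive negative positive negative positive negative

Derivation:
Gear 0 (driver): positive (depth 0)
  gear 1: meshes with gear 0 -> depth 1 -> negative (opposite of gear 0)
  gear 2: meshes with gear 1 -> depth 2 -> positive (opposite of gear 1)
  gear 3: meshes with gear 2 -> depth 3 -> negative (opposite of gear 2)
  gear 4: meshes with gear 3 -> depth 4 -> positive (opposite of gear 3)
  gear 5: meshes with gear 4 -> depth 5 -> negative (opposite of gear 4)
Queried indices 0, 1, 2, 3, 4, 5 -> positive, negative, positive, negative, positive, negative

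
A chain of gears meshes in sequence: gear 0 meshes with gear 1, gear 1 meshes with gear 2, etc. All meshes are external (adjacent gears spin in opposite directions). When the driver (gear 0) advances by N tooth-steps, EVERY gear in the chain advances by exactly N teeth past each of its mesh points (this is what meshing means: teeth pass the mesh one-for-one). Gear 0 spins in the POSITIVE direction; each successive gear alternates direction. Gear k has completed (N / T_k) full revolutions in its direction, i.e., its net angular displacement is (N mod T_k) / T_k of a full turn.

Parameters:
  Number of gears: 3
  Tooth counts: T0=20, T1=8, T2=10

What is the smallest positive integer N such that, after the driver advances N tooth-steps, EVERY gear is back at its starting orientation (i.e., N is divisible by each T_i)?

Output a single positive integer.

Gear k returns to start when N is a multiple of T_k.
All gears at start simultaneously when N is a common multiple of [20, 8, 10]; the smallest such N is lcm(20, 8, 10).
Start: lcm = T0 = 20
Fold in T1=8: gcd(20, 8) = 4; lcm(20, 8) = 20 * 8 / 4 = 160 / 4 = 40
Fold in T2=10: gcd(40, 10) = 10; lcm(40, 10) = 40 * 10 / 10 = 400 / 10 = 40
Full cycle length = 40

Answer: 40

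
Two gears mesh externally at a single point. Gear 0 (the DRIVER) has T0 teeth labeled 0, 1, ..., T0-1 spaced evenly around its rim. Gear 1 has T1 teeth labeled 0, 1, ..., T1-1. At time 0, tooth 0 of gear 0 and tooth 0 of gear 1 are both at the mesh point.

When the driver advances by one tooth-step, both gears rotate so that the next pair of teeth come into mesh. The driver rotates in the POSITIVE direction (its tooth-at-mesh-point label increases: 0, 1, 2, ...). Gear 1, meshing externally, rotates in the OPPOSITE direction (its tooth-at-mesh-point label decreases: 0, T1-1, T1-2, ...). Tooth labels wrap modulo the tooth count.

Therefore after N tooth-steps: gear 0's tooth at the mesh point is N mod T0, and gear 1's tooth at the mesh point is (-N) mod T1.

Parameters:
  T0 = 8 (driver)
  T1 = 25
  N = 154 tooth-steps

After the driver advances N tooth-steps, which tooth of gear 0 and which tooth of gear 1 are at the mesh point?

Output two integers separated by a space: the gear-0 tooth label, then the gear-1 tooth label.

Answer: 2 21

Derivation:
Gear 0 (driver, T0=8): tooth at mesh = N mod T0
  154 = 19 * 8 + 2, so 154 mod 8 = 2
  gear 0 tooth = 2
Gear 1 (driven, T1=25): tooth at mesh = (-N) mod T1
  154 = 6 * 25 + 4, so 154 mod 25 = 4
  (-154) mod 25 = (-4) mod 25 = 25 - 4 = 21
Mesh after 154 steps: gear-0 tooth 2 meets gear-1 tooth 21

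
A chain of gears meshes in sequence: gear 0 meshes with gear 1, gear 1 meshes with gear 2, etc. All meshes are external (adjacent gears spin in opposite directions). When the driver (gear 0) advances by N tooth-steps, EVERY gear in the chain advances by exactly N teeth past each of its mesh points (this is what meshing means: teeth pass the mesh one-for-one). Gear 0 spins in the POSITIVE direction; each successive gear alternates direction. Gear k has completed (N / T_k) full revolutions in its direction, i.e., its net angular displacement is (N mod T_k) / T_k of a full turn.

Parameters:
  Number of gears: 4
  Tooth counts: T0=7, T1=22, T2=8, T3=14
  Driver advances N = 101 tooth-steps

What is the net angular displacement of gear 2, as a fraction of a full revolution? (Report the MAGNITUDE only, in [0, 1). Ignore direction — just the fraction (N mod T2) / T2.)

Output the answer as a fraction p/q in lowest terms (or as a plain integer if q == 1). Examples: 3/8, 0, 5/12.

Answer: 5/8

Derivation:
Chain of 4 gears, tooth counts: [7, 22, 8, 14]
  gear 0: T0=7, direction=positive, advance = 101 mod 7 = 3 teeth = 3/7 turn
  gear 1: T1=22, direction=negative, advance = 101 mod 22 = 13 teeth = 13/22 turn
  gear 2: T2=8, direction=positive, advance = 101 mod 8 = 5 teeth = 5/8 turn
  gear 3: T3=14, direction=negative, advance = 101 mod 14 = 3 teeth = 3/14 turn
Gear 2: 101 mod 8 = 5
Fraction = 5 / 8 = 5/8 (gcd(5,8)=1) = 5/8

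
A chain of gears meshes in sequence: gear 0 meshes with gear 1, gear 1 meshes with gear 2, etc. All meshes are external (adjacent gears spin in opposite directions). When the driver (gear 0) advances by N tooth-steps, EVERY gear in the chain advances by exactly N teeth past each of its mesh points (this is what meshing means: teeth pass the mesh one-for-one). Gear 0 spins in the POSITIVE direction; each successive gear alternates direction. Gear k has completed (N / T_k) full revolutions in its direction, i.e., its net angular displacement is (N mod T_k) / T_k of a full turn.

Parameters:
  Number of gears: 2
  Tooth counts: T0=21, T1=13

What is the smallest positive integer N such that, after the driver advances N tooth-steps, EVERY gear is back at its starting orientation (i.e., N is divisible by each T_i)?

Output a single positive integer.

Gear k returns to start when N is a multiple of T_k.
All gears at start simultaneously when N is a common multiple of [21, 13]; the smallest such N is lcm(21, 13).
Start: lcm = T0 = 21
Fold in T1=13: gcd(21, 13) = 1; lcm(21, 13) = 21 * 13 / 1 = 273 / 1 = 273
Full cycle length = 273

Answer: 273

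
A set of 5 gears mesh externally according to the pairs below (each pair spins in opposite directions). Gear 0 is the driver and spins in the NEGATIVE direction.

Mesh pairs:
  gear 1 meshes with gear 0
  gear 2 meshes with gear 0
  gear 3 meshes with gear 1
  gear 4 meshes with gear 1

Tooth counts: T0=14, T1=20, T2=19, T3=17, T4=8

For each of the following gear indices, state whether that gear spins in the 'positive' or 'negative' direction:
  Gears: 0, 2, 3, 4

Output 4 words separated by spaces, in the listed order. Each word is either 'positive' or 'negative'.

Gear 0 (driver): negative (depth 0)
  gear 1: meshes with gear 0 -> depth 1 -> positive (opposite of gear 0)
  gear 2: meshes with gear 0 -> depth 1 -> positive (opposite of gear 0)
  gear 3: meshes with gear 1 -> depth 2 -> negative (opposite of gear 1)
  gear 4: meshes with gear 1 -> depth 2 -> negative (opposite of gear 1)
Queried indices 0, 2, 3, 4 -> negative, positive, negative, negative

Answer: negative positive negative negative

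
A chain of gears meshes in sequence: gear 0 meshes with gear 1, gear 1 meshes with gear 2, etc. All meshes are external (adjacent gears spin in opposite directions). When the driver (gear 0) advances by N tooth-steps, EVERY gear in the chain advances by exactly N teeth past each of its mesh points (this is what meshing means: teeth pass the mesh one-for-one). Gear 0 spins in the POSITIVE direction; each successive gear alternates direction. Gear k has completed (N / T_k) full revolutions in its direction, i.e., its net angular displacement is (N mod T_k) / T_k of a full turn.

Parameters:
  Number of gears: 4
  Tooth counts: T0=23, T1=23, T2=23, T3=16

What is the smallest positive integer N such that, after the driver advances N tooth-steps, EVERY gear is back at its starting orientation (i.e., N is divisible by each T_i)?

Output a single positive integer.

Answer: 368

Derivation:
Gear k returns to start when N is a multiple of T_k.
All gears at start simultaneously when N is a common multiple of [23, 23, 23, 16]; the smallest such N is lcm(23, 23, 23, 16).
Start: lcm = T0 = 23
Fold in T1=23: gcd(23, 23) = 23; lcm(23, 23) = 23 * 23 / 23 = 529 / 23 = 23
Fold in T2=23: gcd(23, 23) = 23; lcm(23, 23) = 23 * 23 / 23 = 529 / 23 = 23
Fold in T3=16: gcd(23, 16) = 1; lcm(23, 16) = 23 * 16 / 1 = 368 / 1 = 368
Full cycle length = 368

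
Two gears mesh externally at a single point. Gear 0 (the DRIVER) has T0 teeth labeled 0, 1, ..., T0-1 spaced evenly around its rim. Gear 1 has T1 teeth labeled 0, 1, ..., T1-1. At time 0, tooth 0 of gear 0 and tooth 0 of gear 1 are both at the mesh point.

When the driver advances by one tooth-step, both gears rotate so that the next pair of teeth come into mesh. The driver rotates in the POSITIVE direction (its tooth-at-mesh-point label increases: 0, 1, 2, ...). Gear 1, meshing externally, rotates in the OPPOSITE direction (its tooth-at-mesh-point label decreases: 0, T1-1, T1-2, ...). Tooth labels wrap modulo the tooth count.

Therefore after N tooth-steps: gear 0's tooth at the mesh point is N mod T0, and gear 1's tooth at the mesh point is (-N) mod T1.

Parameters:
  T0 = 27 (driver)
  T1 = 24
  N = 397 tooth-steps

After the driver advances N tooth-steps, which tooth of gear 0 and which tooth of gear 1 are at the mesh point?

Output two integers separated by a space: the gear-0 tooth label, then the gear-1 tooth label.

Gear 0 (driver, T0=27): tooth at mesh = N mod T0
  397 = 14 * 27 + 19, so 397 mod 27 = 19
  gear 0 tooth = 19
Gear 1 (driven, T1=24): tooth at mesh = (-N) mod T1
  397 = 16 * 24 + 13, so 397 mod 24 = 13
  (-397) mod 24 = (-13) mod 24 = 24 - 13 = 11
Mesh after 397 steps: gear-0 tooth 19 meets gear-1 tooth 11

Answer: 19 11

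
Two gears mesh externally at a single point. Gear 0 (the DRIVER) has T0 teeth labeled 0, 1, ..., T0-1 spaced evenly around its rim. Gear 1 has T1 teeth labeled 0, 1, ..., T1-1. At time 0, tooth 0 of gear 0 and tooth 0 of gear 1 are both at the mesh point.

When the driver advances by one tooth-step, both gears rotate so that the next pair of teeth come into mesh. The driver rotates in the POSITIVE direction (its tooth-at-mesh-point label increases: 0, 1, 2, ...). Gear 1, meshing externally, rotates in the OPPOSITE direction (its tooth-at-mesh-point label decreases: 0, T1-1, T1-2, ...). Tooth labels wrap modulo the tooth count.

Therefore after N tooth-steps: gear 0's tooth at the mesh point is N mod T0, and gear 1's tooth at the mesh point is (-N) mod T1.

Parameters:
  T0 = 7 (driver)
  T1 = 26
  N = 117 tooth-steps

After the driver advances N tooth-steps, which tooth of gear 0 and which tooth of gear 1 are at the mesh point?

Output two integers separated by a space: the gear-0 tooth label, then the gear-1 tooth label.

Answer: 5 13

Derivation:
Gear 0 (driver, T0=7): tooth at mesh = N mod T0
  117 = 16 * 7 + 5, so 117 mod 7 = 5
  gear 0 tooth = 5
Gear 1 (driven, T1=26): tooth at mesh = (-N) mod T1
  117 = 4 * 26 + 13, so 117 mod 26 = 13
  (-117) mod 26 = (-13) mod 26 = 26 - 13 = 13
Mesh after 117 steps: gear-0 tooth 5 meets gear-1 tooth 13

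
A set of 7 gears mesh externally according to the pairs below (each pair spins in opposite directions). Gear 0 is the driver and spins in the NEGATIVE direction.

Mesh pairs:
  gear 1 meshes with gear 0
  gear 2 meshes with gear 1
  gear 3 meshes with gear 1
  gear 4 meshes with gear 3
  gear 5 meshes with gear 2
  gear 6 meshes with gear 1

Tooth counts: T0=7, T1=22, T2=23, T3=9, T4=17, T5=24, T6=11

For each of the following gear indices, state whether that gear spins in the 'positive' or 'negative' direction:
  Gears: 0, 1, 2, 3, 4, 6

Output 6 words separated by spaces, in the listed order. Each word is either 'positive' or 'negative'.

Gear 0 (driver): negative (depth 0)
  gear 1: meshes with gear 0 -> depth 1 -> positive (opposite of gear 0)
  gear 2: meshes with gear 1 -> depth 2 -> negative (opposite of gear 1)
  gear 3: meshes with gear 1 -> depth 2 -> negative (opposite of gear 1)
  gear 4: meshes with gear 3 -> depth 3 -> positive (opposite of gear 3)
  gear 5: meshes with gear 2 -> depth 3 -> positive (opposite of gear 2)
  gear 6: meshes with gear 1 -> depth 2 -> negative (opposite of gear 1)
Queried indices 0, 1, 2, 3, 4, 6 -> negative, positive, negative, negative, positive, negative

Answer: negative positive negative negative positive negative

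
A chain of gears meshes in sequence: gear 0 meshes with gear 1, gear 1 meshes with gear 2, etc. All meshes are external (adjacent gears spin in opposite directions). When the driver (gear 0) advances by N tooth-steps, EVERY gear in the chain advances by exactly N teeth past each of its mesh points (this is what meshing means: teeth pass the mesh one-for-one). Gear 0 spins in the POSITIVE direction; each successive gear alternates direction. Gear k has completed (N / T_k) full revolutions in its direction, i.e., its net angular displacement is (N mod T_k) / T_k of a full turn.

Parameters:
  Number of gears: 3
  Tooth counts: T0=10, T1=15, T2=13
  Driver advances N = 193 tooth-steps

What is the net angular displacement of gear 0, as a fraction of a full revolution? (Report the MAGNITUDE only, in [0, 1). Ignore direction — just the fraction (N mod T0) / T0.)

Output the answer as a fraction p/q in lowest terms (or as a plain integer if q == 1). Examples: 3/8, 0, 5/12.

Chain of 3 gears, tooth counts: [10, 15, 13]
  gear 0: T0=10, direction=positive, advance = 193 mod 10 = 3 teeth = 3/10 turn
  gear 1: T1=15, direction=negative, advance = 193 mod 15 = 13 teeth = 13/15 turn
  gear 2: T2=13, direction=positive, advance = 193 mod 13 = 11 teeth = 11/13 turn
Gear 0: 193 mod 10 = 3
Fraction = 3 / 10 = 3/10 (gcd(3,10)=1) = 3/10

Answer: 3/10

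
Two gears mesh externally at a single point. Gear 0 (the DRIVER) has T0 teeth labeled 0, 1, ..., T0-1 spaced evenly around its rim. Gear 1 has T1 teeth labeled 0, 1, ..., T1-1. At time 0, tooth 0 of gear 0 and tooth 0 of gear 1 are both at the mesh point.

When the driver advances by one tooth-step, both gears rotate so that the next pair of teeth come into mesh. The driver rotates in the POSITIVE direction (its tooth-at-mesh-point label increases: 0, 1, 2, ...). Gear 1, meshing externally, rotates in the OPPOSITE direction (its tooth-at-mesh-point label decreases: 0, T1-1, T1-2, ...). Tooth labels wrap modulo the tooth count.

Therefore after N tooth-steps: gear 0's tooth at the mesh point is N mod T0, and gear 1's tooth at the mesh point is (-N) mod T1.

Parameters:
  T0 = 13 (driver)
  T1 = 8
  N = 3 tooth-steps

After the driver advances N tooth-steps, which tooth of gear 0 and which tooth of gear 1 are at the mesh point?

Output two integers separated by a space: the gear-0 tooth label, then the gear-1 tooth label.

Answer: 3 5

Derivation:
Gear 0 (driver, T0=13): tooth at mesh = N mod T0
  3 = 0 * 13 + 3, so 3 mod 13 = 3
  gear 0 tooth = 3
Gear 1 (driven, T1=8): tooth at mesh = (-N) mod T1
  3 = 0 * 8 + 3, so 3 mod 8 = 3
  (-3) mod 8 = (-3) mod 8 = 8 - 3 = 5
Mesh after 3 steps: gear-0 tooth 3 meets gear-1 tooth 5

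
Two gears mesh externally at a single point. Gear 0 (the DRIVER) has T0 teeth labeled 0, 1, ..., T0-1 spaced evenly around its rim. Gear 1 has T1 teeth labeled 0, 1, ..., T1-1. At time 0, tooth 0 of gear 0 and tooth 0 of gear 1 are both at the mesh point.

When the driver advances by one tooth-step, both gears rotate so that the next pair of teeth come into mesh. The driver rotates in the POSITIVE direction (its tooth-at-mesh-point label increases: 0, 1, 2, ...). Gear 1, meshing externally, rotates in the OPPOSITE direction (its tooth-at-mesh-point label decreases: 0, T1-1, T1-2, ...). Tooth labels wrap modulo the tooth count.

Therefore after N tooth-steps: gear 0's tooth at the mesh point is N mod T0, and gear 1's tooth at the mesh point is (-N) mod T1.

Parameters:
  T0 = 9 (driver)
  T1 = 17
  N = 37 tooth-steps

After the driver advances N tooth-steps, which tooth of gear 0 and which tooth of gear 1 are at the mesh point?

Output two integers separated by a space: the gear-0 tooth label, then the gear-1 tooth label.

Answer: 1 14

Derivation:
Gear 0 (driver, T0=9): tooth at mesh = N mod T0
  37 = 4 * 9 + 1, so 37 mod 9 = 1
  gear 0 tooth = 1
Gear 1 (driven, T1=17): tooth at mesh = (-N) mod T1
  37 = 2 * 17 + 3, so 37 mod 17 = 3
  (-37) mod 17 = (-3) mod 17 = 17 - 3 = 14
Mesh after 37 steps: gear-0 tooth 1 meets gear-1 tooth 14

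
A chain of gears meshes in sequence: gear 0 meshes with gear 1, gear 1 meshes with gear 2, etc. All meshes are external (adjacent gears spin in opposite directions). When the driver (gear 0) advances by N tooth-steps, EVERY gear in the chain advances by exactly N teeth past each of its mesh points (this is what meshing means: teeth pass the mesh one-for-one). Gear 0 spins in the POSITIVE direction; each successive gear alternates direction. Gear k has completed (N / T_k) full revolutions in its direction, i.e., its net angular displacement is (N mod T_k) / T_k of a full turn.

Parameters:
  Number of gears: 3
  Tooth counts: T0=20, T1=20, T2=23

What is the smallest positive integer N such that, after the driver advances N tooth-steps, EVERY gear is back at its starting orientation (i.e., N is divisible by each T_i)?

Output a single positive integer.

Gear k returns to start when N is a multiple of T_k.
All gears at start simultaneously when N is a common multiple of [20, 20, 23]; the smallest such N is lcm(20, 20, 23).
Start: lcm = T0 = 20
Fold in T1=20: gcd(20, 20) = 20; lcm(20, 20) = 20 * 20 / 20 = 400 / 20 = 20
Fold in T2=23: gcd(20, 23) = 1; lcm(20, 23) = 20 * 23 / 1 = 460 / 1 = 460
Full cycle length = 460

Answer: 460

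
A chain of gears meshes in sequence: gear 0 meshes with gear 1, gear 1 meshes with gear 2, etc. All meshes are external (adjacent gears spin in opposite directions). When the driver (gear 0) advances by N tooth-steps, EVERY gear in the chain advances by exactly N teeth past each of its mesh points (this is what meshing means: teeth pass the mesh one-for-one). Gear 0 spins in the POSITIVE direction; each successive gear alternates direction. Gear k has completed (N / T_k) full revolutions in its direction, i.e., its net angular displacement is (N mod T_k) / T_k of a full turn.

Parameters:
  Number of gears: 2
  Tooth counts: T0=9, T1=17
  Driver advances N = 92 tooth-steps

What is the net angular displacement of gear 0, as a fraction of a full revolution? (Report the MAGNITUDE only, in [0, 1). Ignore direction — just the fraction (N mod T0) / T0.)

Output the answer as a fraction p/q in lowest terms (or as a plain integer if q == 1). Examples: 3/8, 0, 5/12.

Answer: 2/9

Derivation:
Chain of 2 gears, tooth counts: [9, 17]
  gear 0: T0=9, direction=positive, advance = 92 mod 9 = 2 teeth = 2/9 turn
  gear 1: T1=17, direction=negative, advance = 92 mod 17 = 7 teeth = 7/17 turn
Gear 0: 92 mod 9 = 2
Fraction = 2 / 9 = 2/9 (gcd(2,9)=1) = 2/9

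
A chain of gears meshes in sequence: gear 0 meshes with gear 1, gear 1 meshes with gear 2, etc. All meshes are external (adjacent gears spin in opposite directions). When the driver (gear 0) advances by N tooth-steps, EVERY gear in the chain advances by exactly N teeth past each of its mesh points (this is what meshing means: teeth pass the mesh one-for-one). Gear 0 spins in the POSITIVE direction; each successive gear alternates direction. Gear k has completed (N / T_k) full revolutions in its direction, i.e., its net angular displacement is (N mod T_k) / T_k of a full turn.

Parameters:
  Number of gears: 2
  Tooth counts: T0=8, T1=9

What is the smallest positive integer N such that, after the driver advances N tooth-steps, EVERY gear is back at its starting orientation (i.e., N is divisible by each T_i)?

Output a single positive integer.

Answer: 72

Derivation:
Gear k returns to start when N is a multiple of T_k.
All gears at start simultaneously when N is a common multiple of [8, 9]; the smallest such N is lcm(8, 9).
Start: lcm = T0 = 8
Fold in T1=9: gcd(8, 9) = 1; lcm(8, 9) = 8 * 9 / 1 = 72 / 1 = 72
Full cycle length = 72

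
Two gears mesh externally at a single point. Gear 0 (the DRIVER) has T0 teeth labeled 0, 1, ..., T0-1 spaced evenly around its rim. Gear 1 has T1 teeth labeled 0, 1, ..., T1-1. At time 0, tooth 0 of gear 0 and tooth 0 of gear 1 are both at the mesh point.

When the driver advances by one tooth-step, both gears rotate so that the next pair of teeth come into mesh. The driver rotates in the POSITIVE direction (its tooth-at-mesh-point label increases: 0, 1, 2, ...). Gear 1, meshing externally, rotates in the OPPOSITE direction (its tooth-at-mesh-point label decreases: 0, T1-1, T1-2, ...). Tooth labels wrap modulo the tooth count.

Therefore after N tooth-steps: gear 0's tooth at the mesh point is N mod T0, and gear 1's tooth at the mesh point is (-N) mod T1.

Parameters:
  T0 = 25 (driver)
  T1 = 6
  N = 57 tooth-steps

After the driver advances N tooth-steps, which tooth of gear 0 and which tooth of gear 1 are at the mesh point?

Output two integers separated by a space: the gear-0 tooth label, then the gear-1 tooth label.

Gear 0 (driver, T0=25): tooth at mesh = N mod T0
  57 = 2 * 25 + 7, so 57 mod 25 = 7
  gear 0 tooth = 7
Gear 1 (driven, T1=6): tooth at mesh = (-N) mod T1
  57 = 9 * 6 + 3, so 57 mod 6 = 3
  (-57) mod 6 = (-3) mod 6 = 6 - 3 = 3
Mesh after 57 steps: gear-0 tooth 7 meets gear-1 tooth 3

Answer: 7 3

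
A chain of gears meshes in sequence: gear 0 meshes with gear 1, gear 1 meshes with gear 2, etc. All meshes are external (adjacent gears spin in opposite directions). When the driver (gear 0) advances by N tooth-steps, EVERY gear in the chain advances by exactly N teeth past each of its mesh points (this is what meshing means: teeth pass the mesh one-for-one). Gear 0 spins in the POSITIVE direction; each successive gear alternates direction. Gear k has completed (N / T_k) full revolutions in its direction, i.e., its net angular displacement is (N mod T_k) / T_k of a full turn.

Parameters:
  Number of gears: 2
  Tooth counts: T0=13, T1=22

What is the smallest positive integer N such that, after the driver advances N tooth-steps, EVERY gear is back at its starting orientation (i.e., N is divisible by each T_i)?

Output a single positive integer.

Answer: 286

Derivation:
Gear k returns to start when N is a multiple of T_k.
All gears at start simultaneously when N is a common multiple of [13, 22]; the smallest such N is lcm(13, 22).
Start: lcm = T0 = 13
Fold in T1=22: gcd(13, 22) = 1; lcm(13, 22) = 13 * 22 / 1 = 286 / 1 = 286
Full cycle length = 286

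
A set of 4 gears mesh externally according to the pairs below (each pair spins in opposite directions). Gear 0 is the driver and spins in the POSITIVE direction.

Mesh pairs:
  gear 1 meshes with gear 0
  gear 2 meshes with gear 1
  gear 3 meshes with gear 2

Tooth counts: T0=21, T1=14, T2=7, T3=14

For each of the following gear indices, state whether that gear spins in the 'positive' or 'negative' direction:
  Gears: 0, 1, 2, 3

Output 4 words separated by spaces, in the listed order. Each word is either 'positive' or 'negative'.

Gear 0 (driver): positive (depth 0)
  gear 1: meshes with gear 0 -> depth 1 -> negative (opposite of gear 0)
  gear 2: meshes with gear 1 -> depth 2 -> positive (opposite of gear 1)
  gear 3: meshes with gear 2 -> depth 3 -> negative (opposite of gear 2)
Queried indices 0, 1, 2, 3 -> positive, negative, positive, negative

Answer: positive negative positive negative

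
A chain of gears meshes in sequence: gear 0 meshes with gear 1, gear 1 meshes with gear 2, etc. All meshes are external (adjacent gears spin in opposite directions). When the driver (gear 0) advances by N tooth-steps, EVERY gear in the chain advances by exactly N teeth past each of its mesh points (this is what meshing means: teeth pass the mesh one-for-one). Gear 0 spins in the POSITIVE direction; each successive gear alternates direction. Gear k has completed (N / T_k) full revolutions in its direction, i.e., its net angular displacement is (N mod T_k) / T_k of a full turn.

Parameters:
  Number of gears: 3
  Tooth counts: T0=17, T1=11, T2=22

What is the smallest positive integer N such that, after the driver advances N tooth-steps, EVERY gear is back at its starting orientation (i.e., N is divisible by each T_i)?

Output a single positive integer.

Gear k returns to start when N is a multiple of T_k.
All gears at start simultaneously when N is a common multiple of [17, 11, 22]; the smallest such N is lcm(17, 11, 22).
Start: lcm = T0 = 17
Fold in T1=11: gcd(17, 11) = 1; lcm(17, 11) = 17 * 11 / 1 = 187 / 1 = 187
Fold in T2=22: gcd(187, 22) = 11; lcm(187, 22) = 187 * 22 / 11 = 4114 / 11 = 374
Full cycle length = 374

Answer: 374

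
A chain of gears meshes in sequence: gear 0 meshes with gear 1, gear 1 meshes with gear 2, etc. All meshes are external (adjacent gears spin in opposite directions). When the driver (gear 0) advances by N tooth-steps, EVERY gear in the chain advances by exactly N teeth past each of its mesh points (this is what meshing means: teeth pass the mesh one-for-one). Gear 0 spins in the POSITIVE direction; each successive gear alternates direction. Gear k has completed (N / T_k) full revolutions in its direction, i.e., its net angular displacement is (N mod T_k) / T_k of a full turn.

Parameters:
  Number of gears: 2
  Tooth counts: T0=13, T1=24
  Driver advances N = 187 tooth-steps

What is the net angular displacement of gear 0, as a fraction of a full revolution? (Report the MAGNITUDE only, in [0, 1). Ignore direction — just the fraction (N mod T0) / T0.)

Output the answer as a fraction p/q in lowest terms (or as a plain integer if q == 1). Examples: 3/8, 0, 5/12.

Chain of 2 gears, tooth counts: [13, 24]
  gear 0: T0=13, direction=positive, advance = 187 mod 13 = 5 teeth = 5/13 turn
  gear 1: T1=24, direction=negative, advance = 187 mod 24 = 19 teeth = 19/24 turn
Gear 0: 187 mod 13 = 5
Fraction = 5 / 13 = 5/13 (gcd(5,13)=1) = 5/13

Answer: 5/13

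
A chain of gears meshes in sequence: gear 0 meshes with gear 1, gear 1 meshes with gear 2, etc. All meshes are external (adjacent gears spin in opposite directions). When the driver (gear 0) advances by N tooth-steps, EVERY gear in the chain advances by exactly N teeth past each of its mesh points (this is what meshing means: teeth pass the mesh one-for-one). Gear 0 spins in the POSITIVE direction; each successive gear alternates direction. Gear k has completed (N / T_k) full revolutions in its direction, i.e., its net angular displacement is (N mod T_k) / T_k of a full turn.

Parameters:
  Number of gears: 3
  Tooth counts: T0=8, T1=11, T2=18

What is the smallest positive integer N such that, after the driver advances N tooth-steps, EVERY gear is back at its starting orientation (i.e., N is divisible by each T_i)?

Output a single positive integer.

Gear k returns to start when N is a multiple of T_k.
All gears at start simultaneously when N is a common multiple of [8, 11, 18]; the smallest such N is lcm(8, 11, 18).
Start: lcm = T0 = 8
Fold in T1=11: gcd(8, 11) = 1; lcm(8, 11) = 8 * 11 / 1 = 88 / 1 = 88
Fold in T2=18: gcd(88, 18) = 2; lcm(88, 18) = 88 * 18 / 2 = 1584 / 2 = 792
Full cycle length = 792

Answer: 792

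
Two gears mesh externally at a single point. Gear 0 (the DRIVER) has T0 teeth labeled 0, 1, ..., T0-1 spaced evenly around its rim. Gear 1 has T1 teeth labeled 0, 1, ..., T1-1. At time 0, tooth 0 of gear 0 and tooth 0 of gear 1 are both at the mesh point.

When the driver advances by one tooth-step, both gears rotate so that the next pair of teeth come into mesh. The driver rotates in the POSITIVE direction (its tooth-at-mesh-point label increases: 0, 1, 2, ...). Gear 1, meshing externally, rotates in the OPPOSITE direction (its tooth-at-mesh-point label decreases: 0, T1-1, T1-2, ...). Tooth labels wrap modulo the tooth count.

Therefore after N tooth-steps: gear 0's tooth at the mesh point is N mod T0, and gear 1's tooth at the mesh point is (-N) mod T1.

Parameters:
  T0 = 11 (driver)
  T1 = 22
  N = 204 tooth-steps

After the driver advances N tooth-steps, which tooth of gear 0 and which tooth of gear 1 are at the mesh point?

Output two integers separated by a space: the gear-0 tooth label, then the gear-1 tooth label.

Answer: 6 16

Derivation:
Gear 0 (driver, T0=11): tooth at mesh = N mod T0
  204 = 18 * 11 + 6, so 204 mod 11 = 6
  gear 0 tooth = 6
Gear 1 (driven, T1=22): tooth at mesh = (-N) mod T1
  204 = 9 * 22 + 6, so 204 mod 22 = 6
  (-204) mod 22 = (-6) mod 22 = 22 - 6 = 16
Mesh after 204 steps: gear-0 tooth 6 meets gear-1 tooth 16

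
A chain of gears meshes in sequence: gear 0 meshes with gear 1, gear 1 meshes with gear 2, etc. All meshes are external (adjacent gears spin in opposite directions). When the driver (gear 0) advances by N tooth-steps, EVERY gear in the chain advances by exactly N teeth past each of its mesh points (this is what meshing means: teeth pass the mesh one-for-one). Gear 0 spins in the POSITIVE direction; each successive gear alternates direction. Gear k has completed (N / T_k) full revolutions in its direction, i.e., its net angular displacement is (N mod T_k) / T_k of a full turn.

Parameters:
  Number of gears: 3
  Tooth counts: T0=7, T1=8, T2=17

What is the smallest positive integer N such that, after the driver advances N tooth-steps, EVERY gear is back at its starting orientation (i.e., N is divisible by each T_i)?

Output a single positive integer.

Gear k returns to start when N is a multiple of T_k.
All gears at start simultaneously when N is a common multiple of [7, 8, 17]; the smallest such N is lcm(7, 8, 17).
Start: lcm = T0 = 7
Fold in T1=8: gcd(7, 8) = 1; lcm(7, 8) = 7 * 8 / 1 = 56 / 1 = 56
Fold in T2=17: gcd(56, 17) = 1; lcm(56, 17) = 56 * 17 / 1 = 952 / 1 = 952
Full cycle length = 952

Answer: 952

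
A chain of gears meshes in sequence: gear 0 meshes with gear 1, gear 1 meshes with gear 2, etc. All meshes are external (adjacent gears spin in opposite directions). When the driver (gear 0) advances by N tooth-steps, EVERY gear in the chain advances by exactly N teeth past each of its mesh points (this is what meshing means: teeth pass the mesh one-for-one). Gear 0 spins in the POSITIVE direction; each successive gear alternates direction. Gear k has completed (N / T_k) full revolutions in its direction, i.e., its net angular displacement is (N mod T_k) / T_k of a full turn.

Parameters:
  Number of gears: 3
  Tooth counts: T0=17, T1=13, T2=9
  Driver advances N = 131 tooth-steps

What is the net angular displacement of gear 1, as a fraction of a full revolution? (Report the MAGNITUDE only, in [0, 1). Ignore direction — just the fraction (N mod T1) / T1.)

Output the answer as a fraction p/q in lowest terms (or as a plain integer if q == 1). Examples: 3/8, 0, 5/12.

Answer: 1/13

Derivation:
Chain of 3 gears, tooth counts: [17, 13, 9]
  gear 0: T0=17, direction=positive, advance = 131 mod 17 = 12 teeth = 12/17 turn
  gear 1: T1=13, direction=negative, advance = 131 mod 13 = 1 teeth = 1/13 turn
  gear 2: T2=9, direction=positive, advance = 131 mod 9 = 5 teeth = 5/9 turn
Gear 1: 131 mod 13 = 1
Fraction = 1 / 13 = 1/13 (gcd(1,13)=1) = 1/13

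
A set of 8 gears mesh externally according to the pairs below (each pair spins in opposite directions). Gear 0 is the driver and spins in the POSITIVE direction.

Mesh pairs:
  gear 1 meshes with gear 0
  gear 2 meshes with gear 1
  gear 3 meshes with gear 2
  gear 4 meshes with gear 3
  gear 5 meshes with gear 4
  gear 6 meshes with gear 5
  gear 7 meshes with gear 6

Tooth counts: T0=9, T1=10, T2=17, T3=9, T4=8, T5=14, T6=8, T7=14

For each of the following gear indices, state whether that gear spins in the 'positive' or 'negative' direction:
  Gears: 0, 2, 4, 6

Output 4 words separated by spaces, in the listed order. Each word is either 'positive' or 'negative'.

Gear 0 (driver): positive (depth 0)
  gear 1: meshes with gear 0 -> depth 1 -> negative (opposite of gear 0)
  gear 2: meshes with gear 1 -> depth 2 -> positive (opposite of gear 1)
  gear 3: meshes with gear 2 -> depth 3 -> negative (opposite of gear 2)
  gear 4: meshes with gear 3 -> depth 4 -> positive (opposite of gear 3)
  gear 5: meshes with gear 4 -> depth 5 -> negative (opposite of gear 4)
  gear 6: meshes with gear 5 -> depth 6 -> positive (opposite of gear 5)
  gear 7: meshes with gear 6 -> depth 7 -> negative (opposite of gear 6)
Queried indices 0, 2, 4, 6 -> positive, positive, positive, positive

Answer: positive positive positive positive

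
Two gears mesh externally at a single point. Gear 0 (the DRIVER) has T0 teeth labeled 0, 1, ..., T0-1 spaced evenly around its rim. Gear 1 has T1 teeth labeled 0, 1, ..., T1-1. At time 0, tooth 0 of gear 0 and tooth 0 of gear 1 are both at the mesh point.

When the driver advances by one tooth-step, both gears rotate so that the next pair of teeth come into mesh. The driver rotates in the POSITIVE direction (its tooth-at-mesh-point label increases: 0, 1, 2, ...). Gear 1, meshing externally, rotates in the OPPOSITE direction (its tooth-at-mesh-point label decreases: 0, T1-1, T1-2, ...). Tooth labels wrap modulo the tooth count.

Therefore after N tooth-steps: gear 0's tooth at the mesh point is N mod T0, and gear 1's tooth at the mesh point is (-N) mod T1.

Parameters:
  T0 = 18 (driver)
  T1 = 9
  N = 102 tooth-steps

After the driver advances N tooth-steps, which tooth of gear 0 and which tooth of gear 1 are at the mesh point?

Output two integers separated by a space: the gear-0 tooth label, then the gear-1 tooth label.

Gear 0 (driver, T0=18): tooth at mesh = N mod T0
  102 = 5 * 18 + 12, so 102 mod 18 = 12
  gear 0 tooth = 12
Gear 1 (driven, T1=9): tooth at mesh = (-N) mod T1
  102 = 11 * 9 + 3, so 102 mod 9 = 3
  (-102) mod 9 = (-3) mod 9 = 9 - 3 = 6
Mesh after 102 steps: gear-0 tooth 12 meets gear-1 tooth 6

Answer: 12 6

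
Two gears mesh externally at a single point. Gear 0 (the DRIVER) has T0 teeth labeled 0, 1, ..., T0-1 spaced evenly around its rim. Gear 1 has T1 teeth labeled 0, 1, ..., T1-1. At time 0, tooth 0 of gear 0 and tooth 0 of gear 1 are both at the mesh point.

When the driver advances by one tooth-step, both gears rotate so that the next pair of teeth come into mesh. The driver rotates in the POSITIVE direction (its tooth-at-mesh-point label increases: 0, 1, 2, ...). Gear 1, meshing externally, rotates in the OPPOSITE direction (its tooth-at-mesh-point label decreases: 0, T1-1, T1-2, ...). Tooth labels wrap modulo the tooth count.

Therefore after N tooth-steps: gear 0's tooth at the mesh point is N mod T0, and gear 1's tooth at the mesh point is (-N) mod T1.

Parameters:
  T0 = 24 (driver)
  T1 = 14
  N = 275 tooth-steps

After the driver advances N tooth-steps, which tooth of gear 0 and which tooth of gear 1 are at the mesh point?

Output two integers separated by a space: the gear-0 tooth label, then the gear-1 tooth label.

Gear 0 (driver, T0=24): tooth at mesh = N mod T0
  275 = 11 * 24 + 11, so 275 mod 24 = 11
  gear 0 tooth = 11
Gear 1 (driven, T1=14): tooth at mesh = (-N) mod T1
  275 = 19 * 14 + 9, so 275 mod 14 = 9
  (-275) mod 14 = (-9) mod 14 = 14 - 9 = 5
Mesh after 275 steps: gear-0 tooth 11 meets gear-1 tooth 5

Answer: 11 5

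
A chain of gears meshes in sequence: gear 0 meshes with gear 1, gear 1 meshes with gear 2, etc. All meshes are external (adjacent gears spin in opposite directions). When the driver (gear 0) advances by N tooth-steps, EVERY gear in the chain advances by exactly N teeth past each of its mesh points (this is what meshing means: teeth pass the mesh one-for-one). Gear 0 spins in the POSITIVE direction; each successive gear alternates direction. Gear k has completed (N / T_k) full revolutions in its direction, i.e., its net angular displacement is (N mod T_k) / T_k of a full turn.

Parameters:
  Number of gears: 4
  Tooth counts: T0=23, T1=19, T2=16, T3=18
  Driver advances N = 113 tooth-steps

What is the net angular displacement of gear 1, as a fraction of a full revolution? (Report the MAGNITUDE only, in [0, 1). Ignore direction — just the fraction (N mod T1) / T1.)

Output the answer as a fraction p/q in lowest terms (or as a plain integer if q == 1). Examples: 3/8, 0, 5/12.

Answer: 18/19

Derivation:
Chain of 4 gears, tooth counts: [23, 19, 16, 18]
  gear 0: T0=23, direction=positive, advance = 113 mod 23 = 21 teeth = 21/23 turn
  gear 1: T1=19, direction=negative, advance = 113 mod 19 = 18 teeth = 18/19 turn
  gear 2: T2=16, direction=positive, advance = 113 mod 16 = 1 teeth = 1/16 turn
  gear 3: T3=18, direction=negative, advance = 113 mod 18 = 5 teeth = 5/18 turn
Gear 1: 113 mod 19 = 18
Fraction = 18 / 19 = 18/19 (gcd(18,19)=1) = 18/19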